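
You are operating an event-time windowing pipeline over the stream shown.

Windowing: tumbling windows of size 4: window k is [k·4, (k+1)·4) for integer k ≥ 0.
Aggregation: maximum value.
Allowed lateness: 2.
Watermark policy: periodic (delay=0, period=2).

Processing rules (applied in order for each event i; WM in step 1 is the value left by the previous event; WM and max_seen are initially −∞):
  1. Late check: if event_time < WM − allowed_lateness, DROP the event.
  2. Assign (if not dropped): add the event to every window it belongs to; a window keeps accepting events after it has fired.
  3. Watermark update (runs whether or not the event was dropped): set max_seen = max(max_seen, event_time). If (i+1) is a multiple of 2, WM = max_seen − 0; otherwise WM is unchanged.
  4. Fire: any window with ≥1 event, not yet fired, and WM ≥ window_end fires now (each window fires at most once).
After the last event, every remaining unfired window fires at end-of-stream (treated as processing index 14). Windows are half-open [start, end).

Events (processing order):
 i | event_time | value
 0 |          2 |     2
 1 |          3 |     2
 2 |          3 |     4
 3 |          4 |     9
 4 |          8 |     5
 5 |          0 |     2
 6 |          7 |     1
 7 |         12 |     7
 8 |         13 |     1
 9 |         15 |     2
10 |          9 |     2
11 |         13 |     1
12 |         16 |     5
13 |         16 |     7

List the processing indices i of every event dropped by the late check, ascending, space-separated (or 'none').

5 10

i=0 t=2 v=2: → [0,4); WM=−∞
i=1 t=3 v=2: → [0,4); WM=3
i=2 t=3 v=4: → [0,4); WM=3
i=3 t=4 v=9: → [4,8); WM=4; [0,4) fires=4
i=4 t=8 v=5: → [8,12); WM=4
i=5 t=0 v=2: DROP (t<4-2); WM=8; [4,8) fires=9
i=6 t=7 v=1: → [4,8); WM=8
i=7 t=12 v=7: → [12,16); WM=12; [8,12) fires=5
i=8 t=13 v=1: → [12,16); WM=12
i=9 t=15 v=2: → [12,16); WM=15
i=10 t=9 v=2: DROP (t<15-2); WM=15
i=11 t=13 v=1: → [12,16); WM=15
i=12 t=16 v=5: → [16,20); WM=15
i=13 t=16 v=7: → [16,20); WM=16; [12,16) fires=7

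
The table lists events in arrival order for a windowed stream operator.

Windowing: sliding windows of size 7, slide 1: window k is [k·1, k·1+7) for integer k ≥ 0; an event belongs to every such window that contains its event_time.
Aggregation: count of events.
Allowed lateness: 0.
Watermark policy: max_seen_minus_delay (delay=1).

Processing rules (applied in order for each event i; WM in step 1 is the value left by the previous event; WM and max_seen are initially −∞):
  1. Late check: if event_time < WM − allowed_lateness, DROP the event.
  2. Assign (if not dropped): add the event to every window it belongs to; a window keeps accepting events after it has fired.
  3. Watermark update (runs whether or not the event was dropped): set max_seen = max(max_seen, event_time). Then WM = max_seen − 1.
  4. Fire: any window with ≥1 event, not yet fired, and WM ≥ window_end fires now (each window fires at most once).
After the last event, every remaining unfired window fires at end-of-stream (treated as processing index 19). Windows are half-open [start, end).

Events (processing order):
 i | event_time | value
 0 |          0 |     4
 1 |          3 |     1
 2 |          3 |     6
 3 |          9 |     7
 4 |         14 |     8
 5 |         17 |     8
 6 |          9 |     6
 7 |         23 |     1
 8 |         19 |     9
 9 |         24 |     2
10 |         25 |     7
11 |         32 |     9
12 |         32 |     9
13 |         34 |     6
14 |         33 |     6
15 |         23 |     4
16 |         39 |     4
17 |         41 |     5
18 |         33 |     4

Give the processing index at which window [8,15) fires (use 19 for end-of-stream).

i=0 t=0 v=4: → [0,7); WM=-1
i=1 t=3 v=1: → [3,10),[2,9),[1,8),[0,7); WM=2
i=2 t=3 v=6: → [3,10),[2,9),[1,8),[0,7); WM=2
i=3 t=9 v=7: → [9,16),[8,15),[7,14),[6,13),[5,12),[4,11),[3,10); WM=8; [0,7) fires=3 [1,8) fires=2
i=4 t=14 v=8: → [14,21),[13,20),[12,19),[11,18),[10,17),[9,16),[8,15); WM=13; [2,9) fires=2 [3,10) fires=3 [4,11) fires=1 [5,12) fires=1 [6,13) fires=1
i=5 t=17 v=8: → [17,24),[16,23),[15,22),[14,21),[13,20),[12,19),[11,18); WM=16; [7,14) fires=1 [8,15) fires=2 [9,16) fires=2
i=6 t=9 v=6: DROP (t<16-0); WM=16
i=7 t=23 v=1: → [23,30),[22,29),[21,28),[20,27),[19,26),[18,25),[17,24); WM=22; [10,17) fires=1 [11,18) fires=2 [12,19) fires=2 [13,20) fires=2 [14,21) fires=2 [15,22) fires=1
i=8 t=19 v=9: DROP (t<22-0); WM=22
i=9 t=24 v=2: → [24,31),[23,30),[22,29),[21,28),[20,27),[19,26),[18,25); WM=23; [16,23) fires=1
i=10 t=25 v=7: → [25,32),[24,31),[23,30),[22,29),[21,28),[20,27),[19,26); WM=24; [17,24) fires=2
i=11 t=32 v=9: → [32,39),[31,38),[30,37),[29,36),[28,35),[27,34),[26,33); WM=31; [18,25) fires=2 [19,26) fires=3 [20,27) fires=3 [21,28) fires=3 [22,29) fires=3 [23,30) fires=3 [24,31) fires=2
i=12 t=32 v=9: → [32,39),[31,38),[30,37),[29,36),[28,35),[27,34),[26,33); WM=31
i=13 t=34 v=6: → [34,41),[33,40),[32,39),[31,38),[30,37),[29,36),[28,35); WM=33; [25,32) fires=1 [26,33) fires=2
i=14 t=33 v=6: → [33,40),[32,39),[31,38),[30,37),[29,36),[28,35),[27,34); WM=33
i=15 t=23 v=4: DROP (t<33-0); WM=33
i=16 t=39 v=4: → [39,46),[38,45),[37,44),[36,43),[35,42),[34,41),[33,40); WM=38; [27,34) fires=3 [28,35) fires=4 [29,36) fires=4 [30,37) fires=4 [31,38) fires=4
i=17 t=41 v=5: → [41,48),[40,47),[39,46),[38,45),[37,44),[36,43),[35,42); WM=40; [32,39) fires=4 [33,40) fires=3
i=18 t=33 v=4: DROP (t<40-0); WM=40

5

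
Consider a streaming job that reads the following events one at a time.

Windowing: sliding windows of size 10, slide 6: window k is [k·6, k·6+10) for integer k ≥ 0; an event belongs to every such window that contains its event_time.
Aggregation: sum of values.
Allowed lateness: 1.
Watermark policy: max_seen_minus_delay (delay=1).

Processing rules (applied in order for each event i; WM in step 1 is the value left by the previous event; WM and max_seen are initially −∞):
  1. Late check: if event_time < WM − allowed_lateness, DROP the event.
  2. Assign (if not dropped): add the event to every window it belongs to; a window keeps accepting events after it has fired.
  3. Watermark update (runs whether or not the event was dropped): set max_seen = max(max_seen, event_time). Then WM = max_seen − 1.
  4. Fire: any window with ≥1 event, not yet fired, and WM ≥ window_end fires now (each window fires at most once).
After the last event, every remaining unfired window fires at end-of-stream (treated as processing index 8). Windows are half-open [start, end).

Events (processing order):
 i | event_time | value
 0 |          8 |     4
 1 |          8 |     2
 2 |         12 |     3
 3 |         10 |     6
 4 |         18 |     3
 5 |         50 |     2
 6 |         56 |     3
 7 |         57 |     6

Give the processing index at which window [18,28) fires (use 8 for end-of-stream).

i=0 t=8 v=4: → [6,16),[0,10); WM=7
i=1 t=8 v=2: → [6,16),[0,10); WM=7
i=2 t=12 v=3: → [12,22),[6,16); WM=11; [0,10) fires=6
i=3 t=10 v=6: → [6,16); WM=11
i=4 t=18 v=3: → [18,28),[12,22); WM=17; [6,16) fires=15
i=5 t=50 v=2: → [48,58),[42,52); WM=49; [12,22) fires=6 [18,28) fires=3
i=6 t=56 v=3: → [54,64),[48,58); WM=55; [42,52) fires=2
i=7 t=57 v=6: → [54,64),[48,58); WM=56

5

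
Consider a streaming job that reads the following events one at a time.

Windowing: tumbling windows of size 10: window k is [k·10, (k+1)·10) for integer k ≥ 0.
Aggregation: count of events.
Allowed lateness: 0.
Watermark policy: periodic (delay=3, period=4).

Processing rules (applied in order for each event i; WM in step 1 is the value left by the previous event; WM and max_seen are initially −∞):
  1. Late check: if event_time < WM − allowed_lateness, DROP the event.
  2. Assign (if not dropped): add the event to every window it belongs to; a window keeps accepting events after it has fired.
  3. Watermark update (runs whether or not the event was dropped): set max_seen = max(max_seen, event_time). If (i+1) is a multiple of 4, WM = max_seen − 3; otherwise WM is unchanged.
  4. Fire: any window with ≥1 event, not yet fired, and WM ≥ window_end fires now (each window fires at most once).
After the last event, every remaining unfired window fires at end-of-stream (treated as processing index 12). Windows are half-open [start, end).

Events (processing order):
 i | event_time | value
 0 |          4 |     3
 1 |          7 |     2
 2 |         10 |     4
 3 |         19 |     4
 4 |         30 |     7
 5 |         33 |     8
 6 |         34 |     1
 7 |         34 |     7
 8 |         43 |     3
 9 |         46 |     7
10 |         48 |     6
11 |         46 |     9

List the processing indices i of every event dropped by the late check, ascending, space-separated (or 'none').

i=0 t=4 v=3: → [0,10); WM=−∞
i=1 t=7 v=2: → [0,10); WM=−∞
i=2 t=10 v=4: → [10,20); WM=−∞
i=3 t=19 v=4: → [10,20); WM=16; [0,10) fires=2
i=4 t=30 v=7: → [30,40); WM=16
i=5 t=33 v=8: → [30,40); WM=16
i=6 t=34 v=1: → [30,40); WM=16
i=7 t=34 v=7: → [30,40); WM=31; [10,20) fires=2
i=8 t=43 v=3: → [40,50); WM=31
i=9 t=46 v=7: → [40,50); WM=31
i=10 t=48 v=6: → [40,50); WM=31
i=11 t=46 v=9: → [40,50); WM=45; [30,40) fires=4

none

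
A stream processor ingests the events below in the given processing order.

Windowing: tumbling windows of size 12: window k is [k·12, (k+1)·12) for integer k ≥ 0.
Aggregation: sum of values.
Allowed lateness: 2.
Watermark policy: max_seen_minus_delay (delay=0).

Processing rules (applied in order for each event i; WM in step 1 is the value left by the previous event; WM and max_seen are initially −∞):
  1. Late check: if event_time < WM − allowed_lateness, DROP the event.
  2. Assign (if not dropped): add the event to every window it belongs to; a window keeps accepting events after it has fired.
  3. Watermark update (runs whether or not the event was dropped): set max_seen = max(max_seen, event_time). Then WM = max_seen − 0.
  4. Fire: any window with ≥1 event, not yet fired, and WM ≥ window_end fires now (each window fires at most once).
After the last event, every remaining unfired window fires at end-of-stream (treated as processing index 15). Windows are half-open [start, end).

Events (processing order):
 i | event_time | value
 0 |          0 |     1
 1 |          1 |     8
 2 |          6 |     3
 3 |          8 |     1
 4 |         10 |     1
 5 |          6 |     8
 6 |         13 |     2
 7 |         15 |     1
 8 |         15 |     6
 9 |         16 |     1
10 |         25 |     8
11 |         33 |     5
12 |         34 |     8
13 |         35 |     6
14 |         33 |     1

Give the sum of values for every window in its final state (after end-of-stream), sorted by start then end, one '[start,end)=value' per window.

i=0 t=0 v=1: → [0,12); WM=0
i=1 t=1 v=8: → [0,12); WM=1
i=2 t=6 v=3: → [0,12); WM=6
i=3 t=8 v=1: → [0,12); WM=8
i=4 t=10 v=1: → [0,12); WM=10
i=5 t=6 v=8: DROP (t<10-2); WM=10
i=6 t=13 v=2: → [12,24); WM=13; [0,12) fires=14
i=7 t=15 v=1: → [12,24); WM=15
i=8 t=15 v=6: → [12,24); WM=15
i=9 t=16 v=1: → [12,24); WM=16
i=10 t=25 v=8: → [24,36); WM=25; [12,24) fires=10
i=11 t=33 v=5: → [24,36); WM=33
i=12 t=34 v=8: → [24,36); WM=34
i=13 t=35 v=6: → [24,36); WM=35
i=14 t=33 v=1: → [24,36); WM=35

[0,12)=14 [12,24)=10 [24,36)=28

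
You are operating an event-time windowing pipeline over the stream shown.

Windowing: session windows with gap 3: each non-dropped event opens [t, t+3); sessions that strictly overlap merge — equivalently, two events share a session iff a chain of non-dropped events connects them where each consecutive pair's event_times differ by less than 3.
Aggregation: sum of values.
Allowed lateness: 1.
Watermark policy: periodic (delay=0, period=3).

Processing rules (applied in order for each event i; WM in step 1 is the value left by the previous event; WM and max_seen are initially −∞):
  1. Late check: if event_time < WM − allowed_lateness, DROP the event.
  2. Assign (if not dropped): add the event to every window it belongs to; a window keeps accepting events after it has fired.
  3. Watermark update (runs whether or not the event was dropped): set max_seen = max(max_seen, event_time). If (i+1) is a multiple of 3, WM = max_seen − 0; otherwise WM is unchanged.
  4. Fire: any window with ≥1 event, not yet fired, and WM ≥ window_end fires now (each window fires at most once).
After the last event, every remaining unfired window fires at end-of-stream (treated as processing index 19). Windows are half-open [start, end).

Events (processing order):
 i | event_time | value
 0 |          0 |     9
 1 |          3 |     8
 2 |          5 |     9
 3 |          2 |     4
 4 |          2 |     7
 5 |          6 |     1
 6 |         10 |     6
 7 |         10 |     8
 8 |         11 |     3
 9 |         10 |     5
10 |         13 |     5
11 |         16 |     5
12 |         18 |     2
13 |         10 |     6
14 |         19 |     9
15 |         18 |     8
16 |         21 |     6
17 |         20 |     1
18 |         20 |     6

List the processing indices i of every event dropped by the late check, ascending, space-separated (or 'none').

i=0 t=0 v=9: → [0,3); WM=−∞
i=1 t=3 v=8: → [3,6); WM=−∞
i=2 t=5 v=9: → [3,8); WM=5
i=3 t=2 v=4: DROP (t<5-1); WM=5
i=4 t=2 v=7: DROP (t<5-1); WM=5
i=5 t=6 v=1: → [3,9); WM=6
i=6 t=10 v=6: → [10,13); WM=6
i=7 t=10 v=8: → [10,13); WM=6
i=8 t=11 v=3: → [10,14); WM=11
i=9 t=10 v=5: → [10,14); WM=11
i=10 t=13 v=5: → [10,16); WM=11
i=11 t=16 v=5: → [16,19); WM=16
i=12 t=18 v=2: → [16,21); WM=16
i=13 t=10 v=6: DROP (t<16-1); WM=16
i=14 t=19 v=9: → [16,22); WM=19
i=15 t=18 v=8: → [16,22); WM=19
i=16 t=21 v=6: → [16,24); WM=19
i=17 t=20 v=1: → [16,24); WM=21
i=18 t=20 v=6: → [16,24); WM=21

3 4 13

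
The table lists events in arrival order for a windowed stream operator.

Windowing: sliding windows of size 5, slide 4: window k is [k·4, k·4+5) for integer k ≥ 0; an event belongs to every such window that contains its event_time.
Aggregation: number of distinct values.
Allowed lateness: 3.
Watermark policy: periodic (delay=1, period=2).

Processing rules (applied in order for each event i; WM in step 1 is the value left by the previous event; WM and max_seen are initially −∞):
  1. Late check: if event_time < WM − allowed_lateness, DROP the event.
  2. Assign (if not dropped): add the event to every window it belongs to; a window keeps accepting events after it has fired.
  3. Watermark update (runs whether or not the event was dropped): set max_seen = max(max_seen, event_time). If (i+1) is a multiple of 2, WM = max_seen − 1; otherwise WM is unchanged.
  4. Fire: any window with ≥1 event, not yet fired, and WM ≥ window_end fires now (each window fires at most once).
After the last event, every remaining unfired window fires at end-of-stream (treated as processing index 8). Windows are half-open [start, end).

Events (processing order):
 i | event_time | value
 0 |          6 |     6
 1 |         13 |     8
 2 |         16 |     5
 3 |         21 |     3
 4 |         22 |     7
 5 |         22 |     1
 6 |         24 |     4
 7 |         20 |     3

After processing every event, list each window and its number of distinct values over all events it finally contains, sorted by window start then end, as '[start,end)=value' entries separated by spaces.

i=0 t=6 v=6: → [4,9); WM=−∞
i=1 t=13 v=8: → [12,17); WM=12; [4,9) fires=1
i=2 t=16 v=5: → [16,21),[12,17); WM=12
i=3 t=21 v=3: → [20,25); WM=20; [12,17) fires=2
i=4 t=22 v=7: → [20,25); WM=20
i=5 t=22 v=1: → [20,25); WM=21; [16,21) fires=1
i=6 t=24 v=4: → [24,29),[20,25); WM=21
i=7 t=20 v=3: → [20,25),[16,21); WM=23

[4,9)=1 [12,17)=2 [16,21)=2 [20,25)=4 [24,29)=1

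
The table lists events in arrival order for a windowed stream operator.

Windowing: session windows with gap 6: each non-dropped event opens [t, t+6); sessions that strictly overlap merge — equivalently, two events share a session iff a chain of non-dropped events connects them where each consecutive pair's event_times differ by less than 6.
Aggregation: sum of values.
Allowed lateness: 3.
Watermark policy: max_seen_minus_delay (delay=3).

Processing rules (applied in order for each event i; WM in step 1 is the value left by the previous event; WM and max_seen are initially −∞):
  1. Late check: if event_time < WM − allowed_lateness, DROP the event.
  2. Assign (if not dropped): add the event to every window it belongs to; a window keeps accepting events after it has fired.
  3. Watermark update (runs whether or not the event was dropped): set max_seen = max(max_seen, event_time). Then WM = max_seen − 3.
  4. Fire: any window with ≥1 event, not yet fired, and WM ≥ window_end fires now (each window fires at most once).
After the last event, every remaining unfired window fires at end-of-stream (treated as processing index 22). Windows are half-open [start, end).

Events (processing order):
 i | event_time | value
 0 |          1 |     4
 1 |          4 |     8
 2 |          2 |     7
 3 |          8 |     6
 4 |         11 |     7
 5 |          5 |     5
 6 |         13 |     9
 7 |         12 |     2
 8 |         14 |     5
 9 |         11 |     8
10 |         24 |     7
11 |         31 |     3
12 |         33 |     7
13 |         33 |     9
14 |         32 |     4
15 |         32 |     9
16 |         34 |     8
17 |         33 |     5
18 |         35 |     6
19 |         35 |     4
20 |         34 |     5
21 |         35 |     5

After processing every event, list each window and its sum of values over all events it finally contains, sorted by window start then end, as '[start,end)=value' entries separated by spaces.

i=0 t=1 v=4: → [1,7); WM=-2
i=1 t=4 v=8: → [1,10); WM=1
i=2 t=2 v=7: → [1,10); WM=1
i=3 t=8 v=6: → [1,14); WM=5
i=4 t=11 v=7: → [1,17); WM=8
i=5 t=5 v=5: → [1,17); WM=8
i=6 t=13 v=9: → [1,19); WM=10
i=7 t=12 v=2: → [1,19); WM=10
i=8 t=14 v=5: → [1,20); WM=11
i=9 t=11 v=8: → [1,20); WM=11
i=10 t=24 v=7: → [24,30); WM=21
i=11 t=31 v=3: → [31,37); WM=28
i=12 t=33 v=7: → [31,39); WM=30
i=13 t=33 v=9: → [31,39); WM=30
i=14 t=32 v=4: → [31,39); WM=30
i=15 t=32 v=9: → [31,39); WM=30
i=16 t=34 v=8: → [31,40); WM=31
i=17 t=33 v=5: → [31,40); WM=31
i=18 t=35 v=6: → [31,41); WM=32
i=19 t=35 v=4: → [31,41); WM=32
i=20 t=34 v=5: → [31,41); WM=32
i=21 t=35 v=5: → [31,41); WM=32

[1,20)=61 [24,30)=7 [31,41)=65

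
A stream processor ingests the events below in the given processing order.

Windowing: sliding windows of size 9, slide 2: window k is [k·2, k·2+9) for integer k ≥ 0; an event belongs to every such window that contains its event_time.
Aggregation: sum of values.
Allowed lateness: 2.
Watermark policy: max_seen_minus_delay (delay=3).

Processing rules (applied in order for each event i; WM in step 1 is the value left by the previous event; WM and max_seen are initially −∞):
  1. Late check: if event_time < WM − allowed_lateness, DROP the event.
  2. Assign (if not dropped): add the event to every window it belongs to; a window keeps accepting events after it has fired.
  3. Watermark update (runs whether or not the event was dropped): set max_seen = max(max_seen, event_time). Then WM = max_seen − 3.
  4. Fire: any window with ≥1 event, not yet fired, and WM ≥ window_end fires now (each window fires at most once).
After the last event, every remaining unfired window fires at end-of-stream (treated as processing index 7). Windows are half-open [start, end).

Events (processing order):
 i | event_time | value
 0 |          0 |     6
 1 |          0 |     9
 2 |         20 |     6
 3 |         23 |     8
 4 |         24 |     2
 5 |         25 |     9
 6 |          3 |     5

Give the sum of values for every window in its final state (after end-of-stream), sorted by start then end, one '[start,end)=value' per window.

[0,9)=15 [12,21)=6 [14,23)=6 [16,25)=16 [18,27)=25 [20,29)=25 [22,31)=19 [24,33)=11

i=0 t=0 v=6: → [0,9); WM=-3
i=1 t=0 v=9: → [0,9); WM=-3
i=2 t=20 v=6: → [20,29),[18,27),[16,25),[14,23),[12,21); WM=17; [0,9) fires=15
i=3 t=23 v=8: → [22,31),[20,29),[18,27),[16,25); WM=20
i=4 t=24 v=2: → [24,33),[22,31),[20,29),[18,27),[16,25); WM=21; [12,21) fires=6
i=5 t=25 v=9: → [24,33),[22,31),[20,29),[18,27); WM=22
i=6 t=3 v=5: DROP (t<22-2); WM=22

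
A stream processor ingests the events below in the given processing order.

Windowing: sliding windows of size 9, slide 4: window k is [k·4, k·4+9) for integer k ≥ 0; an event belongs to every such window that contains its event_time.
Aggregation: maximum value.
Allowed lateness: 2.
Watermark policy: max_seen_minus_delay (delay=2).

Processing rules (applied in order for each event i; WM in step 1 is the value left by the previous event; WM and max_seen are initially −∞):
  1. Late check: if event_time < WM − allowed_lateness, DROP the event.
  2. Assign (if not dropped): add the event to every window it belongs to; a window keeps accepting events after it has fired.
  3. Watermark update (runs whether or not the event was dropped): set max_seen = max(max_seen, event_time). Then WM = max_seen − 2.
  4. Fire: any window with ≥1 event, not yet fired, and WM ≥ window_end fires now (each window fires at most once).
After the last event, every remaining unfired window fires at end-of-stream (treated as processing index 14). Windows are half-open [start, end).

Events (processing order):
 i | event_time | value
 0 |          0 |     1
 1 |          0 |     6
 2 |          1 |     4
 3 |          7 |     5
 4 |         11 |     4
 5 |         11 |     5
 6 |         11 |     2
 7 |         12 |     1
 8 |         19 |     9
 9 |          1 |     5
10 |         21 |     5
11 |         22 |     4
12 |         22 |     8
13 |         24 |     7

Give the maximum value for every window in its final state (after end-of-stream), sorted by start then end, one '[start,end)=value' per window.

i=0 t=0 v=1: → [0,9); WM=-2
i=1 t=0 v=6: → [0,9); WM=-2
i=2 t=1 v=4: → [0,9); WM=-1
i=3 t=7 v=5: → [4,13),[0,9); WM=5
i=4 t=11 v=4: → [8,17),[4,13); WM=9; [0,9) fires=6
i=5 t=11 v=5: → [8,17),[4,13); WM=9
i=6 t=11 v=2: → [8,17),[4,13); WM=9
i=7 t=12 v=1: → [12,21),[8,17),[4,13); WM=10
i=8 t=19 v=9: → [16,25),[12,21); WM=17; [4,13) fires=5 [8,17) fires=5
i=9 t=1 v=5: DROP (t<17-2); WM=17
i=10 t=21 v=5: → [20,29),[16,25); WM=19
i=11 t=22 v=4: → [20,29),[16,25); WM=20
i=12 t=22 v=8: → [20,29),[16,25); WM=20
i=13 t=24 v=7: → [24,33),[20,29),[16,25); WM=22; [12,21) fires=9

[0,9)=6 [4,13)=5 [8,17)=5 [12,21)=9 [16,25)=9 [20,29)=8 [24,33)=7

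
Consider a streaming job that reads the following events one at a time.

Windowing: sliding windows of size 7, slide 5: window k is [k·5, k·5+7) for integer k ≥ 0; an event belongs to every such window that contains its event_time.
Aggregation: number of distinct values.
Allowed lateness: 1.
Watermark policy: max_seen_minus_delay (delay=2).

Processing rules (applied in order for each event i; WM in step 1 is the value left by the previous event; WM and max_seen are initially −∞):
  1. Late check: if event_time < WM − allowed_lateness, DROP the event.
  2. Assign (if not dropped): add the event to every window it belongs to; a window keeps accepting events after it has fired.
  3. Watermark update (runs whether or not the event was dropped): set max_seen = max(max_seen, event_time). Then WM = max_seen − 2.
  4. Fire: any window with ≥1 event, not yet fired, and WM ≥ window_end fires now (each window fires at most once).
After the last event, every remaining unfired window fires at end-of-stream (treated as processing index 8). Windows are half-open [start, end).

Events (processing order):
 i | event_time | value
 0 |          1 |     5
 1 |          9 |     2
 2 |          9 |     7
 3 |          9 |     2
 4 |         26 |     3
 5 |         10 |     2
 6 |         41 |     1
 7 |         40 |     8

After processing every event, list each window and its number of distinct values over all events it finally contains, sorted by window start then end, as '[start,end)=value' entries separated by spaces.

[0,7)=1 [5,12)=2 [20,27)=1 [25,32)=1 [35,42)=2 [40,47)=2

i=0 t=1 v=5: → [0,7); WM=-1
i=1 t=9 v=2: → [5,12); WM=7; [0,7) fires=1
i=2 t=9 v=7: → [5,12); WM=7
i=3 t=9 v=2: → [5,12); WM=7
i=4 t=26 v=3: → [25,32),[20,27); WM=24; [5,12) fires=2
i=5 t=10 v=2: DROP (t<24-1); WM=24
i=6 t=41 v=1: → [40,47),[35,42); WM=39; [20,27) fires=1 [25,32) fires=1
i=7 t=40 v=8: → [40,47),[35,42); WM=39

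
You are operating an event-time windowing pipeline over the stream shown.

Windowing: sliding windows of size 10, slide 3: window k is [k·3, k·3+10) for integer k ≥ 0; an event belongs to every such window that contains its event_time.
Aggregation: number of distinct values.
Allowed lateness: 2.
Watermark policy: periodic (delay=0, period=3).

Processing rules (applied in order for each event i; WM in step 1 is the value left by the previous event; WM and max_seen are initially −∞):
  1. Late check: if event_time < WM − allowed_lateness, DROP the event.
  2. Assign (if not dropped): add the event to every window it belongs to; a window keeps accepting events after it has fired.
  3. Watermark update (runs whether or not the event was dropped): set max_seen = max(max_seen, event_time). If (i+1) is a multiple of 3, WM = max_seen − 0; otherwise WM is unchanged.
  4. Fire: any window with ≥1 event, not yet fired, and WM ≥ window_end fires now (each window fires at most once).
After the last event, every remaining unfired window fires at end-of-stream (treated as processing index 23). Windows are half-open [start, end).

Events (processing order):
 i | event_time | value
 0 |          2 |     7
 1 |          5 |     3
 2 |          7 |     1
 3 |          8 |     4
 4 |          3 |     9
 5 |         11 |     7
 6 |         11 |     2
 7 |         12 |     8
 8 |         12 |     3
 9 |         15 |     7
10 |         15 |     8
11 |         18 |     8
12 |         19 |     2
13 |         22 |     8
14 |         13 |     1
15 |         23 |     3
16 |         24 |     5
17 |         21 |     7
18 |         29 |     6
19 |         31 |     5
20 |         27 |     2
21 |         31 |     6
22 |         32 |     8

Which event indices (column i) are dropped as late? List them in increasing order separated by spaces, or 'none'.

4 14

i=0 t=2 v=7: → [0,10); WM=−∞
i=1 t=5 v=3: → [3,13),[0,10); WM=−∞
i=2 t=7 v=1: → [6,16),[3,13),[0,10); WM=7
i=3 t=8 v=4: → [6,16),[3,13),[0,10); WM=7
i=4 t=3 v=9: DROP (t<7-2); WM=7
i=5 t=11 v=7: → [9,19),[6,16),[3,13); WM=11; [0,10) fires=4
i=6 t=11 v=2: → [9,19),[6,16),[3,13); WM=11
i=7 t=12 v=8: → [12,22),[9,19),[6,16),[3,13); WM=11
i=8 t=12 v=3: → [12,22),[9,19),[6,16),[3,13); WM=12
i=9 t=15 v=7: → [15,25),[12,22),[9,19),[6,16); WM=12
i=10 t=15 v=8: → [15,25),[12,22),[9,19),[6,16); WM=12
i=11 t=18 v=8: → [18,28),[15,25),[12,22),[9,19); WM=18; [3,13) fires=6 [6,16) fires=6
i=12 t=19 v=2: → [18,28),[15,25),[12,22); WM=18
i=13 t=22 v=8: → [21,31),[18,28),[15,25); WM=18
i=14 t=13 v=1: DROP (t<18-2); WM=22; [9,19) fires=4 [12,22) fires=4
i=15 t=23 v=3: → [21,31),[18,28),[15,25); WM=22
i=16 t=24 v=5: → [24,34),[21,31),[18,28),[15,25); WM=22
i=17 t=21 v=7: → [21,31),[18,28),[15,25),[12,22); WM=24
i=18 t=29 v=6: → [27,37),[24,34),[21,31); WM=24
i=19 t=31 v=5: → [30,40),[27,37),[24,34); WM=24
i=20 t=27 v=2: → [27,37),[24,34),[21,31),[18,28); WM=31; [15,25) fires=5 [18,28) fires=5 [21,31) fires=6
i=21 t=31 v=6: → [30,40),[27,37),[24,34); WM=31
i=22 t=32 v=8: → [30,40),[27,37),[24,34); WM=31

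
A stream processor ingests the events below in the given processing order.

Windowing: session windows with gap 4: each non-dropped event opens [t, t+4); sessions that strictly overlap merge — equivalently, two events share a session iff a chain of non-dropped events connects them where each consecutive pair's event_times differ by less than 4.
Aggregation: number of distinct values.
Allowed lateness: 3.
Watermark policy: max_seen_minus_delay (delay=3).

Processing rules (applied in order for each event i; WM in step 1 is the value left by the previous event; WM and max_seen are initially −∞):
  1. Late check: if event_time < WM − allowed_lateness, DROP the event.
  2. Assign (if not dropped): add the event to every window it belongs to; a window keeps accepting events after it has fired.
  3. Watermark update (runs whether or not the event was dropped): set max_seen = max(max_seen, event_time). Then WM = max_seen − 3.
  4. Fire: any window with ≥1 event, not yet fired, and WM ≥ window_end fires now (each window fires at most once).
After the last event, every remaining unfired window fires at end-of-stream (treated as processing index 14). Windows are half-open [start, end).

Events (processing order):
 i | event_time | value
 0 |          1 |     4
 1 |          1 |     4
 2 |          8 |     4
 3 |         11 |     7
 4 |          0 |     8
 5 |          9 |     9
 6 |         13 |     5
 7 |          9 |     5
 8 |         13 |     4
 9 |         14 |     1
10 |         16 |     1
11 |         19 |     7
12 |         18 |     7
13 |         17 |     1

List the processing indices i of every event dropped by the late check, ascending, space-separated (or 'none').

4

i=0 t=1 v=4: → [1,5); WM=-2
i=1 t=1 v=4: → [1,5); WM=-2
i=2 t=8 v=4: → [8,12); WM=5
i=3 t=11 v=7: → [8,15); WM=8
i=4 t=0 v=8: DROP (t<8-3); WM=8
i=5 t=9 v=9: → [8,15); WM=8
i=6 t=13 v=5: → [8,17); WM=10
i=7 t=9 v=5: → [8,17); WM=10
i=8 t=13 v=4: → [8,17); WM=10
i=9 t=14 v=1: → [8,18); WM=11
i=10 t=16 v=1: → [8,20); WM=13
i=11 t=19 v=7: → [8,23); WM=16
i=12 t=18 v=7: → [8,23); WM=16
i=13 t=17 v=1: → [8,23); WM=16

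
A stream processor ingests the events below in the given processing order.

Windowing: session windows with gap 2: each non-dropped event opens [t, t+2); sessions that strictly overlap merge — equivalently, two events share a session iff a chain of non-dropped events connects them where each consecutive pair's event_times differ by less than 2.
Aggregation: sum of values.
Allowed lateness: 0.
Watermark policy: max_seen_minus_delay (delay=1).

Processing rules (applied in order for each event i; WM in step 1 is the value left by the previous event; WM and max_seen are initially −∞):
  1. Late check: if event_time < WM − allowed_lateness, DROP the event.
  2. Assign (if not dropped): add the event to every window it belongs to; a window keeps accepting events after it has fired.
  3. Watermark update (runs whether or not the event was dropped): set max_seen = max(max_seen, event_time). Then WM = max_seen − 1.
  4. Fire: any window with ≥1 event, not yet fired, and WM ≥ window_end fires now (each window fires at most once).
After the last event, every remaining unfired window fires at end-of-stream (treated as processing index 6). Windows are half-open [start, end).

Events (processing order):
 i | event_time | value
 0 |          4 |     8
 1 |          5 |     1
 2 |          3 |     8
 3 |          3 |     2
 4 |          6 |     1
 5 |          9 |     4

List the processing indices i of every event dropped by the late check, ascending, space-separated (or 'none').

i=0 t=4 v=8: → [4,6); WM=3
i=1 t=5 v=1: → [4,7); WM=4
i=2 t=3 v=8: DROP (t<4-0); WM=4
i=3 t=3 v=2: DROP (t<4-0); WM=4
i=4 t=6 v=1: → [4,8); WM=5
i=5 t=9 v=4: → [9,11); WM=8

2 3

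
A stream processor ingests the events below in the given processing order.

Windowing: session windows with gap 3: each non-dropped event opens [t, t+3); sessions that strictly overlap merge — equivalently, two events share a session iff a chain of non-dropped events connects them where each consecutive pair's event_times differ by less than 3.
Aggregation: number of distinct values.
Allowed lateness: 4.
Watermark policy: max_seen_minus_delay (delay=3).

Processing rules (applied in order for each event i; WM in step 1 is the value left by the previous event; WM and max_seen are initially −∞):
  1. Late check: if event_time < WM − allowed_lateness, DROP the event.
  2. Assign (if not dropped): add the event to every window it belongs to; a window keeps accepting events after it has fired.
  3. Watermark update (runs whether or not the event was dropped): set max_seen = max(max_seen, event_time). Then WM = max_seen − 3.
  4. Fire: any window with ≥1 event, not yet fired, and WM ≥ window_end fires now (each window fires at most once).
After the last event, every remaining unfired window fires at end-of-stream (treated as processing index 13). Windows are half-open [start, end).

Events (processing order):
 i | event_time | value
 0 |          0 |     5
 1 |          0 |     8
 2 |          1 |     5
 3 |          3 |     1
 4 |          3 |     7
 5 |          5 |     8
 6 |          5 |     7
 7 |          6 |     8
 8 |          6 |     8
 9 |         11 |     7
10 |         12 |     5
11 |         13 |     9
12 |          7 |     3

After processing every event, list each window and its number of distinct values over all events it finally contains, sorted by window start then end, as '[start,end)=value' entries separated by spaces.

[0,10)=5 [11,16)=3

i=0 t=0 v=5: → [0,3); WM=-3
i=1 t=0 v=8: → [0,3); WM=-3
i=2 t=1 v=5: → [0,4); WM=-2
i=3 t=3 v=1: → [0,6); WM=0
i=4 t=3 v=7: → [0,6); WM=0
i=5 t=5 v=8: → [0,8); WM=2
i=6 t=5 v=7: → [0,8); WM=2
i=7 t=6 v=8: → [0,9); WM=3
i=8 t=6 v=8: → [0,9); WM=3
i=9 t=11 v=7: → [11,14); WM=8
i=10 t=12 v=5: → [11,15); WM=9
i=11 t=13 v=9: → [11,16); WM=10
i=12 t=7 v=3: → [0,10); WM=10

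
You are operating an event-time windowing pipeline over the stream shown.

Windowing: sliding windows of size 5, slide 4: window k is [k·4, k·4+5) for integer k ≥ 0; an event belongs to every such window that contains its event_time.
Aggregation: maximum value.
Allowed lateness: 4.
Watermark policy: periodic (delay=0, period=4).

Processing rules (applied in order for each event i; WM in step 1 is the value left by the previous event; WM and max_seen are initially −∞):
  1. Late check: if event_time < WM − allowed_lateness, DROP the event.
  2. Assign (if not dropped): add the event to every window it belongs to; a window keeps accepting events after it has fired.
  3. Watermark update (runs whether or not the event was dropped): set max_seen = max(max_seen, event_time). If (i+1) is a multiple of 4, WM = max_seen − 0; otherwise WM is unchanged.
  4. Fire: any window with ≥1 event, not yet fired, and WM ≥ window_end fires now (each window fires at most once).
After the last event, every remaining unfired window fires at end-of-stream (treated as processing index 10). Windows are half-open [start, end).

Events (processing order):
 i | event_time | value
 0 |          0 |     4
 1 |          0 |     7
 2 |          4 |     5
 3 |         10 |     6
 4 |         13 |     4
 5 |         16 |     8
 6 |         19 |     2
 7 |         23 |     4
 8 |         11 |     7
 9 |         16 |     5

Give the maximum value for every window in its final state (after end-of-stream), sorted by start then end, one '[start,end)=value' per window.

[0,5)=7 [4,9)=5 [8,13)=6 [12,17)=8 [16,21)=8 [20,25)=4

i=0 t=0 v=4: → [0,5); WM=−∞
i=1 t=0 v=7: → [0,5); WM=−∞
i=2 t=4 v=5: → [4,9),[0,5); WM=−∞
i=3 t=10 v=6: → [8,13); WM=10; [0,5) fires=7 [4,9) fires=5
i=4 t=13 v=4: → [12,17); WM=10
i=5 t=16 v=8: → [16,21),[12,17); WM=10
i=6 t=19 v=2: → [16,21); WM=10
i=7 t=23 v=4: → [20,25); WM=23; [8,13) fires=6 [12,17) fires=8 [16,21) fires=8
i=8 t=11 v=7: DROP (t<23-4); WM=23
i=9 t=16 v=5: DROP (t<23-4); WM=23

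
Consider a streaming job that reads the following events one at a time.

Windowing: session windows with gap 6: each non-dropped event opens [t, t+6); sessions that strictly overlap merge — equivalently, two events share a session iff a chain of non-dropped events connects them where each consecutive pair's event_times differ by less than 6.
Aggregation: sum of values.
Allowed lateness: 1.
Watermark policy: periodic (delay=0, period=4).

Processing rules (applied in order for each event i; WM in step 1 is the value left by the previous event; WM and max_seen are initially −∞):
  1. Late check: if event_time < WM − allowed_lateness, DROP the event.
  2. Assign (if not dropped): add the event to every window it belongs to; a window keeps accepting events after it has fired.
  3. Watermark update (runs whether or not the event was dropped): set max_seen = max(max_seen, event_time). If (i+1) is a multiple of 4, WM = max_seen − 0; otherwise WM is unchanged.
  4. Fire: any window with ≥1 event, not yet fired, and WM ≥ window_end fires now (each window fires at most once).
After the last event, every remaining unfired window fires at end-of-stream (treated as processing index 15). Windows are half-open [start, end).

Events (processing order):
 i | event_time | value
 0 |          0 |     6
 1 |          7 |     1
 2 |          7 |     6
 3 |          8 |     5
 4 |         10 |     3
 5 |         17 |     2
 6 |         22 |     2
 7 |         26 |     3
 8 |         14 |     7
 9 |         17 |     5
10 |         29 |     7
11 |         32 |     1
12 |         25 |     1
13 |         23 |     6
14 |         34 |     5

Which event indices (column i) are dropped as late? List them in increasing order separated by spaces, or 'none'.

8 9 12 13

i=0 t=0 v=6: → [0,6); WM=−∞
i=1 t=7 v=1: → [7,13); WM=−∞
i=2 t=7 v=6: → [7,13); WM=−∞
i=3 t=8 v=5: → [7,14); WM=8
i=4 t=10 v=3: → [7,16); WM=8
i=5 t=17 v=2: → [17,23); WM=8
i=6 t=22 v=2: → [17,28); WM=8
i=7 t=26 v=3: → [17,32); WM=26
i=8 t=14 v=7: DROP (t<26-1); WM=26
i=9 t=17 v=5: DROP (t<26-1); WM=26
i=10 t=29 v=7: → [17,35); WM=26
i=11 t=32 v=1: → [17,38); WM=32
i=12 t=25 v=1: DROP (t<32-1); WM=32
i=13 t=23 v=6: DROP (t<32-1); WM=32
i=14 t=34 v=5: → [17,40); WM=32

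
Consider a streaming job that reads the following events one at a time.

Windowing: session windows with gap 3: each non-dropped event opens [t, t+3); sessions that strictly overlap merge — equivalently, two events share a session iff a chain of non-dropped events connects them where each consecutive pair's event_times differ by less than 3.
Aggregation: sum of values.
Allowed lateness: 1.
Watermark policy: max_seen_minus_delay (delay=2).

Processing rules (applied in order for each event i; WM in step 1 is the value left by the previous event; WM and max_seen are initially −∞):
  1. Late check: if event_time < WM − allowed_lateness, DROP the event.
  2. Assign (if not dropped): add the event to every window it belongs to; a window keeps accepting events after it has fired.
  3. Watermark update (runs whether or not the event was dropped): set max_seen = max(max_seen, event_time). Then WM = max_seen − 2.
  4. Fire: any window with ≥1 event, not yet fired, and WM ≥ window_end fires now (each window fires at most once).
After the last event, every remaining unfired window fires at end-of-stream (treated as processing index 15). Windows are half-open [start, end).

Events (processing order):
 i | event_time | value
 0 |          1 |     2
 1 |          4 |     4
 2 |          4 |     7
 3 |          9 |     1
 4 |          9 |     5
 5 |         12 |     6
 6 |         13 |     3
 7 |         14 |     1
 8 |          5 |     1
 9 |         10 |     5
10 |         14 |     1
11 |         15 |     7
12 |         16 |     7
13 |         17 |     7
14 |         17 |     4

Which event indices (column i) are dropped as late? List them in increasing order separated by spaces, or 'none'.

8 9

i=0 t=1 v=2: → [1,4); WM=-1
i=1 t=4 v=4: → [4,7); WM=2
i=2 t=4 v=7: → [4,7); WM=2
i=3 t=9 v=1: → [9,12); WM=7
i=4 t=9 v=5: → [9,12); WM=7
i=5 t=12 v=6: → [12,15); WM=10
i=6 t=13 v=3: → [12,16); WM=11
i=7 t=14 v=1: → [12,17); WM=12
i=8 t=5 v=1: DROP (t<12-1); WM=12
i=9 t=10 v=5: DROP (t<12-1); WM=12
i=10 t=14 v=1: → [12,17); WM=12
i=11 t=15 v=7: → [12,18); WM=13
i=12 t=16 v=7: → [12,19); WM=14
i=13 t=17 v=7: → [12,20); WM=15
i=14 t=17 v=4: → [12,20); WM=15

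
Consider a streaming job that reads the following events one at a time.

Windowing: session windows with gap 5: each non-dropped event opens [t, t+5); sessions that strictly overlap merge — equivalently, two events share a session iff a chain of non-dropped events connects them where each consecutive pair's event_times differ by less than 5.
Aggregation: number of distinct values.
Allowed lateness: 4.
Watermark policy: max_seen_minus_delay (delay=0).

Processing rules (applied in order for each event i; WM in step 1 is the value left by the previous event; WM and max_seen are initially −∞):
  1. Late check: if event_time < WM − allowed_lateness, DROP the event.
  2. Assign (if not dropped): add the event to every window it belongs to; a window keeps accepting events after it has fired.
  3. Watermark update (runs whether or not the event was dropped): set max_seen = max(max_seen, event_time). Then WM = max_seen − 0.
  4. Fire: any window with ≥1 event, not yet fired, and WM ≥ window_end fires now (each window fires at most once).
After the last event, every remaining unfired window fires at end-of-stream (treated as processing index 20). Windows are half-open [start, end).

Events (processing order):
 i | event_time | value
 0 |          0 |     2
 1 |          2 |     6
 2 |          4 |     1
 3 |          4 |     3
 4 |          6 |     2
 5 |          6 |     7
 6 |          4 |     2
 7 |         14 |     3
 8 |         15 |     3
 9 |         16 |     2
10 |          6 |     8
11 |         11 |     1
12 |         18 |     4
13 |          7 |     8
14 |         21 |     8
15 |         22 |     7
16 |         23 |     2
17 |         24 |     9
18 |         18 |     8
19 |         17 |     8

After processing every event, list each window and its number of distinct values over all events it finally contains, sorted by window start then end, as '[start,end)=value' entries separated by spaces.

i=0 t=0 v=2: → [0,5); WM=0
i=1 t=2 v=6: → [0,7); WM=2
i=2 t=4 v=1: → [0,9); WM=4
i=3 t=4 v=3: → [0,9); WM=4
i=4 t=6 v=2: → [0,11); WM=6
i=5 t=6 v=7: → [0,11); WM=6
i=6 t=4 v=2: → [0,11); WM=6
i=7 t=14 v=3: → [14,19); WM=14
i=8 t=15 v=3: → [14,20); WM=15
i=9 t=16 v=2: → [14,21); WM=16
i=10 t=6 v=8: DROP (t<16-4); WM=16
i=11 t=11 v=1: DROP (t<16-4); WM=16
i=12 t=18 v=4: → [14,23); WM=18
i=13 t=7 v=8: DROP (t<18-4); WM=18
i=14 t=21 v=8: → [14,26); WM=21
i=15 t=22 v=7: → [14,27); WM=22
i=16 t=23 v=2: → [14,28); WM=23
i=17 t=24 v=9: → [14,29); WM=24
i=18 t=18 v=8: DROP (t<24-4); WM=24
i=19 t=17 v=8: DROP (t<24-4); WM=24

[0,11)=5 [14,29)=6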